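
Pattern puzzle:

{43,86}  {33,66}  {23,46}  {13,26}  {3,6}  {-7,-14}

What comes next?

First value — −10 each step: 43, 33, 23, 13, 3, -7 → -17.
Second value: always 2 × the first value; 86, 66, 46, 26, 6, -14 → -34.
Putting it together: {-17,-34}.

{-17,-34}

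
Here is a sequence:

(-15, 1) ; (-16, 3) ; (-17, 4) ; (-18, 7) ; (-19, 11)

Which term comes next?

(-20, 18)

For the first slot, −1 each step: -15, -16, -17, -18, -19 → -20.
For the second slot, each term is the sum of the two before it: 1, 3, 4, 7, 11 → 18.
Combining the parts gives (-20, 18).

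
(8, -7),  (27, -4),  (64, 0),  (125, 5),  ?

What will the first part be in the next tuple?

216

First part goes 8, 27, 64, 125 → 216 (perfect cubes: 2³, 3³, 4³, …).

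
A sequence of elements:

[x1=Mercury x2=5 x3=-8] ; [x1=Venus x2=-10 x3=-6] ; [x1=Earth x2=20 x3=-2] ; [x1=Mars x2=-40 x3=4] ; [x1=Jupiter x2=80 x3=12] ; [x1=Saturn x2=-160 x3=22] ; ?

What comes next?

[x1=Uranus x2=320 x3=34]

X1: Mercury, Venus, Earth, Mars, Jupiter, Saturn → Uranus (runs through the planets Mercury→Neptune).
X2: ×(-2) each step; 5, -10, 20, -40, 80, -160 → 320.
X3: -8, -6, -2, 4, 12, 22 → 34 (differences are 2, 4, 6, … (increasing by 2 each time)).
So the next element is [x1=Uranus x2=320 x3=34].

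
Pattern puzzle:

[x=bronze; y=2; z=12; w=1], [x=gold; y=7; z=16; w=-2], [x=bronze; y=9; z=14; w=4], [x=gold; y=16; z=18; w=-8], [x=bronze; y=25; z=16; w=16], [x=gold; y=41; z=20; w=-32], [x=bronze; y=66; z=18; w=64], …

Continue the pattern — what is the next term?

X: alternates bronze ↔ gold, so bronze, gold, bronze, gold, bronze, gold, bronze → gold.
Y — each term is the sum of the two before it: 2, 7, 9, 16, 25, 41, 66 → 107.
Z: alternating steps +4, −2, +4, −2, …, so 12, 16, 14, 18, 16, 20, 18 → 22.
For the w, ×(-2) each step: 1, -2, 4, -8, 16, -32, 64 → -128.
So the next term is [x=gold; y=107; z=22; w=-128].

[x=gold; y=107; z=22; w=-128]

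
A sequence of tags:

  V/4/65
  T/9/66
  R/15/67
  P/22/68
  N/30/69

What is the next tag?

Letter goes V, T, R, P, N → L (letters move back 2 places in the alphabet).
Second component — differences are 5, 6, 7, … (increasing by 1 each time): 4, 9, 15, 22, 30 → 39.
For the third component, +1 each step: 65, 66, 67, 68, 69 → 70.
Combining the parts gives L/39/70.

L/39/70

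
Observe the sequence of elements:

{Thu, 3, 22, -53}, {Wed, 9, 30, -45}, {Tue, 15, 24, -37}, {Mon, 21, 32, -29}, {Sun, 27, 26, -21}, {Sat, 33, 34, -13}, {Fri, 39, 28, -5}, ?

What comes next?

{Thu, 45, 36, 3}

Day: runs backward through the weekdays Mon→Sun; Thu, Wed, Tue, Mon, Sun, Sat, Fri → Thu.
Second coordinate — +6 each step: 3, 9, 15, 21, 27, 33, 39 → 45.
Third coordinate: alternating steps +8, −6, +8, −6, …, so 22, 30, 24, 32, 26, 34, 28 → 36.
Fourth coordinate — +8 each step: -53, -45, -37, -29, -21, -13, -5 → 3.
So the next element is {Thu, 45, 36, 3}.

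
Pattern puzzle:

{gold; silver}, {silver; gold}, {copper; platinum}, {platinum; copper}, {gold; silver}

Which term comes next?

First metal — repeats gold → silver → copper → platinum: gold, silver, copper, platinum, gold → silver.
Second metal: repeats silver → gold → platinum → copper; silver, gold, platinum, copper, silver → gold.
Putting it together: {silver; gold}.

{silver; gold}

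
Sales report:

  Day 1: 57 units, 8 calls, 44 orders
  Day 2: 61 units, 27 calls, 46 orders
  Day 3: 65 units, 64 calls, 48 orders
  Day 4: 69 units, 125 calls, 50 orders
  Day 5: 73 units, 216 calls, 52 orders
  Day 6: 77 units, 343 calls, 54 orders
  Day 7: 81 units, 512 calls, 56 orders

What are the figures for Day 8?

Units: 57, 61, 65, 69, 73, 77, 81 → 85 (+4 each step).
Calls: perfect cubes: 2³, 3³, 4³, …, so 8, 27, 64, 125, 216, 343, 512 → 729.
Orders: +2 each step; 44, 46, 48, 50, 52, 54, 56 → 58.
So the next line is 85 units, 729 calls, 58 orders.

85 units, 729 calls, 58 orders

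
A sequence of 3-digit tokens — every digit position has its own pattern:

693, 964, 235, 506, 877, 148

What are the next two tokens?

First digit: 6, 9, 2, 5, 8, 1 → 4 → 7 (+3 each step, mod 10).
Second digit: −3 each step, mod 10; 9, 6, 3, 0, 7, 4 → 1 → 8.
Third digit: +1 each step, mod 10; 3, 4, 5, 6, 7, 8 → 9 → 0.
Putting the parts together: 419 and then 780.

419, 780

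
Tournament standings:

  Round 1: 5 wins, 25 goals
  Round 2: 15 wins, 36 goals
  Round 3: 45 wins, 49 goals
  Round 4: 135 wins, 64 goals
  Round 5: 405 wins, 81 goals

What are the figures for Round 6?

Wins: 5, 15, 45, 135, 405 → 1215 (×3 each step).
Goals: perfect squares: 5², 6², 7², …, so 25, 36, 49, 64, 81 → 100.
Combining the parts gives 1215 wins, 100 goals.

1215 wins, 100 goals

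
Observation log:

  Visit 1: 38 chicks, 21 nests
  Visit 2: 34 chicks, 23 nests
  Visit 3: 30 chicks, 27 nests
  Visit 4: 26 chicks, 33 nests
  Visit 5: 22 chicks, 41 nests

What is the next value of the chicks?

18

Chicks goes 38, 34, 30, 26, 22 → 18 (−4 each step).
Nests: 21, 23, 27, 33, 41 → 51 (differences are 2, 4, 6, … (increasing by 2 each time)).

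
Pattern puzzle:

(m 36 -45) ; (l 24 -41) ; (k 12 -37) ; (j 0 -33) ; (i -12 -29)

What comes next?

For the letter, letters move back 1 place in the alphabet: m, l, k, j, i → h.
Second part goes 36, 24, 12, 0, -12 → -24 (−12 each step).
Third part: -45, -41, -37, -33, -29 → -25 (+4 each step).
Putting it together: (h -24 -25).

(h -24 -25)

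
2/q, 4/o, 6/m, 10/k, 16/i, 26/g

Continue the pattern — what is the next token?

42/e

First component — each term is the sum of the two before it: 2, 4, 6, 10, 16, 26 → 42.
Letter goes q, o, m, k, i, g → e (letters move back 2 places in the alphabet).
Combining the parts gives 42/e.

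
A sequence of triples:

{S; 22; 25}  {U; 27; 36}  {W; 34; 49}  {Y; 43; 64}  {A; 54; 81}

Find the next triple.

{C; 67; 100}

Letter — letters move forward 2 places in the alphabet, wrapping Z→A: S, U, W, Y, A → C.
For the second part, differences are 5, 7, 9, … (increasing by 2 each time): 22, 27, 34, 43, 54 → 67.
Third part goes 25, 36, 49, 64, 81 → 100 (perfect squares: 5², 6², 7², …).
Putting it together: {C; 67; 100}.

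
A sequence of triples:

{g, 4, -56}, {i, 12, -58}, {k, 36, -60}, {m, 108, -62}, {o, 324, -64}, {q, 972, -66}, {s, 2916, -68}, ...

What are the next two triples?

Letter: g, i, k, m, o, q, s → u → w (letters move forward 2 places in the alphabet).
For the second entry, ×3 each step: 4, 12, 36, 108, 324, 972, 2916 → 8748 → 26244.
Third entry goes -56, -58, -60, -62, -64, -66, -68 → -70 → -72 (−2 each step).
So the next two triples are {u, 8748, -70} and {w, 26244, -72}.

{u, 8748, -70}, {w, 26244, -72}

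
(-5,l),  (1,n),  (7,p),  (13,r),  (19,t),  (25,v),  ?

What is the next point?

First part — +6 each step: -5, 1, 7, 13, 19, 25 → 31.
Letter — letters move forward 2 places in the alphabet: l, n, p, r, t, v → x.
Combining the parts gives (31,x).

(31,x)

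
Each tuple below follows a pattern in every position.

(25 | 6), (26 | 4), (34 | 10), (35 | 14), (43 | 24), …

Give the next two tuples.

First slot — alternating steps +1, +8, +1, +8, …: 25, 26, 34, 35, 43 → 44 → 52.
Second slot: 6, 4, 10, 14, 24 → 38 → 62 (each term is the sum of the two before it).
So the next two tuples are (44 | 38) and (52 | 62).

(44 | 38), (52 | 62)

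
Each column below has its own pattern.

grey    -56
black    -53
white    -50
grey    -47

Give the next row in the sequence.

black  -44

For the shade, repeats grey → black → white: grey, black, white, grey → black.
For the second component, +3 each step: -56, -53, -50, -47 → -44.
Putting it together: black  -44.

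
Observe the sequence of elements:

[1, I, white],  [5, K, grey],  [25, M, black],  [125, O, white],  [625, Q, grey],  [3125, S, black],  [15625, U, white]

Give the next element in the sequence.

First component — ×5 each step: 1, 5, 25, 125, 625, 3125, 15625 → 78125.
Letter — letters move forward 2 places in the alphabet: I, K, M, O, Q, S, U → W.
Shade: white, grey, black, white, grey, black, white → grey (repeats white → grey → black).
Combining the parts gives [78125, W, grey].

[78125, W, grey]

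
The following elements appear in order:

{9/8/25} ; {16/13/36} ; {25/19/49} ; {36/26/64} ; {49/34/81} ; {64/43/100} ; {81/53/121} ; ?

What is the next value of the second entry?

64

Second entry: 8, 13, 19, 26, 34, 43, 53 → 64 (differences are 5, 6, 7, … (increasing by 1 each time)).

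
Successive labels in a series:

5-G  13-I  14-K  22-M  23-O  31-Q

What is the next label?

32-S

First component: alternating steps +8, +1, +8, +1, …; 5, 13, 14, 22, 23, 31 → 32.
Letter goes G, I, K, M, O, Q → S (letters move forward 2 places in the alphabet).
Putting it together: 32-S.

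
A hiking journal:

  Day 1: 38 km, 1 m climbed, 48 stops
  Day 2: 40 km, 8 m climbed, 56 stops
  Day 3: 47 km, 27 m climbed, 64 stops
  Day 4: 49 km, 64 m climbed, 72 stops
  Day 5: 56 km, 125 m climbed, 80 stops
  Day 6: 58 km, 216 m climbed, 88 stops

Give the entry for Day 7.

65 km, 343 m climbed, 96 stops

Km — alternating steps +2, +7, +2, +7, …: 38, 40, 47, 49, 56, 58 → 65.
For the m climbed, perfect cubes: 1³, 2³, 3³, …: 1, 8, 27, 64, 125, 216 → 343.
Stops: 48, 56, 64, 72, 80, 88 → 96 (+8 each step).
So the next record is 65 km, 343 m climbed, 96 stops.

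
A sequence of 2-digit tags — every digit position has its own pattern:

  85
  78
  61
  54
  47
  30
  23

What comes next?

First digit: −1 each step, mod 10; 8, 7, 6, 5, 4, 3, 2 → 1.
Second digit: 5, 8, 1, 4, 7, 0, 3 → 6 (+3 each step, mod 10).
Combining the parts gives 16.

16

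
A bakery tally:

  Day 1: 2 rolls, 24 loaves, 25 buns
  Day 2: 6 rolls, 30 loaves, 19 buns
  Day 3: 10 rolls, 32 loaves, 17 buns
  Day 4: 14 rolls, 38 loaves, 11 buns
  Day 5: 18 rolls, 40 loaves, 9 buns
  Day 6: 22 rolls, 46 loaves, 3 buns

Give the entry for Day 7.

Rolls goes 2, 6, 10, 14, 18, 22 → 26 (+4 each step).
Loaves: alternating steps +6, +2, +6, +2, …; 24, 30, 32, 38, 40, 46 → 48.
Buns — together with the loaves always sums to 49: 25, 19, 17, 11, 9, 3 → 1.
Putting it together: 26 rolls, 48 loaves, 1 buns.

26 rolls, 48 loaves, 1 buns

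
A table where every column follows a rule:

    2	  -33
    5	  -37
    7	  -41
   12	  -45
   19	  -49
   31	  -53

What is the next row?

50  -57

First component goes 2, 5, 7, 12, 19, 31 → 50 (each term is the sum of the two before it).
Second component: −4 each step, so -33, -37, -41, -45, -49, -53 → -57.
Combining the parts gives 50  -57.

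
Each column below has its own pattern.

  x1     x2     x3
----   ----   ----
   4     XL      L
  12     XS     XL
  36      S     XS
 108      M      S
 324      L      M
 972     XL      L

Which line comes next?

For the column x1, ×3 each step: 4, 12, 36, 108, 324, 972 → 2916.
Column x2: repeats XL → XS → S → M → L; XL, XS, S, M, L, XL → XS.
For the column x3, repeats L → XL → XS → S → M: L, XL, XS, S, M, L → XL.
So the next line is 2916  XS  XL.

2916  XS  XL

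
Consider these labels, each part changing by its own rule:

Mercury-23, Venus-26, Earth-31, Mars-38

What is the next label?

Planet: runs through the planets Mercury→Neptune; Mercury, Venus, Earth, Mars → Jupiter.
Second component goes 23, 26, 31, 38 → 47 (differences are 3, 5, 7, … (increasing by 2 each time)).
Combining the parts gives Jupiter-47.

Jupiter-47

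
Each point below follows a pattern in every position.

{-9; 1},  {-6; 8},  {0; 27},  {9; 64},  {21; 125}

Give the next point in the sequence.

First coordinate goes -9, -6, 0, 9, 21 → 36 (differences are 3, 6, 9, … (increasing by 3 each time)).
Second coordinate: 1, 8, 27, 64, 125 → 216 (perfect cubes: 1³, 2³, 3³, …).
So the next point is {36; 216}.

{36; 216}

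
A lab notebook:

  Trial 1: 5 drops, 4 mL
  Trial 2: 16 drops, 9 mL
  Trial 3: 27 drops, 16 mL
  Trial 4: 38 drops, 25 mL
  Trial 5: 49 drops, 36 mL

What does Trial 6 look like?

Drops goes 5, 16, 27, 38, 49 → 60 (+11 each step).
ML goes 4, 9, 16, 25, 36 → 49 (perfect squares: 2², 3², 4², …).
Putting it together: 60 drops, 49 mL.

60 drops, 49 mL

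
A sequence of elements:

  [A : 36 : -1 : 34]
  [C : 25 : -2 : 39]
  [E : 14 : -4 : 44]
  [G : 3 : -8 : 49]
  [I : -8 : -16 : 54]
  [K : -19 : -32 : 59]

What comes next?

[M : -30 : -64 : 64]

Letter — letters move forward 2 places in the alphabet: A, C, E, G, I, K → M.
Second coordinate: 36, 25, 14, 3, -8, -19 → -30 (−11 each step).
Third coordinate: -1, -2, -4, -8, -16, -32 → -64 (×2 each step).
Fourth coordinate goes 34, 39, 44, 49, 54, 59 → 64 (+5 each step).
Putting it together: [M : -30 : -64 : 64].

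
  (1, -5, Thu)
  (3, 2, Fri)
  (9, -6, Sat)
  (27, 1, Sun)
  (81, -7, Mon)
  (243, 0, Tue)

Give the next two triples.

(729, -8, Wed), (2187, -1, Thu)

For the first component, ×3 each step: 1, 3, 9, 27, 81, 243 → 729 → 2187.
Second component: -5, 2, -6, 1, -7, 0 → -8 → -1 (alternating steps +7, −8, +7, −8, …).
Day: runs through the weekdays Mon→Sun; Thu, Fri, Sat, Sun, Mon, Tue → Wed → Thu.
So the next two triples are (729, -8, Wed) and (2187, -1, Thu).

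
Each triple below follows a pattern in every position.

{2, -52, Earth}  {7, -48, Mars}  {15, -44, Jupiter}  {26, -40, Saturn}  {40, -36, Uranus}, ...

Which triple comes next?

First part goes 2, 7, 15, 26, 40 → 57 (differences are 5, 8, 11, … (increasing by 3 each time)).
Second part: -52, -48, -44, -40, -36 → -32 (+4 each step).
Planet goes Earth, Mars, Jupiter, Saturn, Uranus → Neptune (runs through the planets Mercury→Neptune).
Putting it together: {57, -32, Neptune}.

{57, -32, Neptune}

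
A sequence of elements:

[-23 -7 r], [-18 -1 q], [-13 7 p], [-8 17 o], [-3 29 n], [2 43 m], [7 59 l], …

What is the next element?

First slot goes -23, -18, -13, -8, -3, 2, 7 → 12 (+5 each step).
Second slot: differences are 6, 8, 10, … (increasing by 2 each time), so -7, -1, 7, 17, 29, 43, 59 → 77.
Letter: letters move back 1 place in the alphabet, so r, q, p, o, n, m, l → k.
So the next element is [12 77 k].

[12 77 k]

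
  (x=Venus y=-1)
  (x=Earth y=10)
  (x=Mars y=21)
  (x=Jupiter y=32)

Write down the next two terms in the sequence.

For the x, runs through the planets Mercury→Neptune: Venus, Earth, Mars, Jupiter → Saturn → Uranus.
For the y, +11 each step: -1, 10, 21, 32 → 43 → 54.
So the next two terms are (x=Saturn y=43) and (x=Uranus y=54).

(x=Saturn y=43), (x=Uranus y=54)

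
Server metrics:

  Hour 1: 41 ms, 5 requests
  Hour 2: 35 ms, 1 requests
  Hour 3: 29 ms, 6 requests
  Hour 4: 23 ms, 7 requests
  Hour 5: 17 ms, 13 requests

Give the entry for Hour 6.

Ms: −6 each step, so 41, 35, 29, 23, 17 → 11.
For the requests, each term is the sum of the two before it: 5, 1, 6, 7, 13 → 20.
Putting it together: 11 ms, 20 requests.

11 ms, 20 requests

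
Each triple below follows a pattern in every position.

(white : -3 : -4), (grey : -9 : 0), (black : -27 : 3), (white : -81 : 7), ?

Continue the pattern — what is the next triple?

(grey : -243 : 10)

Shade: repeats white → grey → black, so white, grey, black, white → grey.
Second part: ×3 each step, so -3, -9, -27, -81 → -243.
Third part goes -4, 0, 3, 7 → 10 (alternating steps +4, +3, +4, +3, …).
Putting it together: (grey : -243 : 10).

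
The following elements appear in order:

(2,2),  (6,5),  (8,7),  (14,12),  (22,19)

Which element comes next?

(36,31)

First part goes 2, 6, 8, 14, 22 → 36 (each term is the sum of the two before it).
Second part: each term is the sum of the two before it; 2, 5, 7, 12, 19 → 31.
Putting it together: (36,31).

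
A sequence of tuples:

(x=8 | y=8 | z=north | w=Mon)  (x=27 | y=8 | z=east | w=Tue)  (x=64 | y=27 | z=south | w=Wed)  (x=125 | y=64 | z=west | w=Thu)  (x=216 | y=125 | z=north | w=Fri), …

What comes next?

(x=343 | y=216 | z=east | w=Sat)

X: perfect cubes: 2³, 3³, 4³, …, so 8, 27, 64, 125, 216 → 343.
Y: always the previous value of the x; 8, 8, 27, 64, 125 → 216.
Z — repeats north → east → south → west: north, east, south, west, north → east.
W: runs through the weekdays Mon→Sun; Mon, Tue, Wed, Thu, Fri → Sat.
Combining the parts gives (x=343 | y=216 | z=east | w=Sat).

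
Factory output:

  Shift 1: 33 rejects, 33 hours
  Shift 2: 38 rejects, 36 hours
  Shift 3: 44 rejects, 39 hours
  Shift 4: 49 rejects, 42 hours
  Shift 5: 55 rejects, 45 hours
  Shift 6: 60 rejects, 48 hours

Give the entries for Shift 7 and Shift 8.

66 rejects, 51 hours; 71 rejects, 54 hours

Rejects: alternating steps +5, +6, +5, +6, …, so 33, 38, 44, 49, 55, 60 → 66 → 71.
Hours: +3 each step; 33, 36, 39, 42, 45, 48 → 51 → 54.
Putting the parts together: 66 rejects, 51 hours and then 71 rejects, 54 hours.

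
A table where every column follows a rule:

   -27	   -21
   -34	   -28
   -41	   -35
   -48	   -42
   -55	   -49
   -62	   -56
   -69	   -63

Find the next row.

First component — −7 each step: -27, -34, -41, -48, -55, -62, -69 → -76.
Second component: -21, -28, -35, -42, -49, -56, -63 → -70 (always 6 more than the first component).
So the next row is -76  -70.

-76  -70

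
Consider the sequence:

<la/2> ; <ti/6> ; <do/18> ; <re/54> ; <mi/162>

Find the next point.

<fa/486>

Note: runs through the solfège scale do→ti, so la, ti, do, re, mi → fa.
For the second component, ×3 each step: 2, 6, 18, 54, 162 → 486.
Putting it together: <fa/486>.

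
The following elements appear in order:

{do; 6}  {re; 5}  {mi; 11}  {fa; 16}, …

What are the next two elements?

Note goes do, re, mi, fa → sol → la (runs through the solfège scale do→ti).
For the second part, each term is the sum of the two before it: 6, 5, 11, 16 → 27 → 43.
So the next two elements are {sol; 27} and {la; 43}.

{sol; 27}, {la; 43}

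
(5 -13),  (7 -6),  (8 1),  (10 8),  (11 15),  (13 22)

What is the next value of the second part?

29

Second part — +7 each step: -13, -6, 1, 8, 15, 22 → 29.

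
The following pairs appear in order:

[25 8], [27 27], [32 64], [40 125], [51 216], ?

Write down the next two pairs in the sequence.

[65 343], [82 512]

First value — differences are 2, 5, 8, … (increasing by 3 each time): 25, 27, 32, 40, 51 → 65 → 82.
Second value: perfect cubes: 2³, 3³, 4³, …, so 8, 27, 64, 125, 216 → 343 → 512.
So the next two pairs are [65 343] and [82 512].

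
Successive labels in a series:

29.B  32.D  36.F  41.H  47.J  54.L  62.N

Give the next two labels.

71.P then 81.R

For the first component, differences are 3, 4, 5, … (increasing by 1 each time): 29, 32, 36, 41, 47, 54, 62 → 71 → 81.
Letter — letters move forward 2 places in the alphabet: B, D, F, H, J, L, N → P → R.
So the next two labels are 71.P and 81.R.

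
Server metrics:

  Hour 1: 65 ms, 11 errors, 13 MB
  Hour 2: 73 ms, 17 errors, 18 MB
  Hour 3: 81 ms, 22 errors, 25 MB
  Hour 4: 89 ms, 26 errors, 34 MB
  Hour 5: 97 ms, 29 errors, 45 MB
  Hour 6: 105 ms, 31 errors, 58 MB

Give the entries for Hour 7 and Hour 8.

113 ms, 32 errors, 73 MB; 121 ms, 32 errors, 90 MB

Ms: +8 each step; 65, 73, 81, 89, 97, 105 → 113 → 121.
For the errors, differences are 6, 5, 4, … (decreasing by 1 each time): 11, 17, 22, 26, 29, 31 → 32 → 32.
For the MB, differences are 5, 7, 9, … (increasing by 2 each time): 13, 18, 25, 34, 45, 58 → 73 → 90.
So the next two records are 113 ms, 32 errors, 73 MB and 121 ms, 32 errors, 90 MB.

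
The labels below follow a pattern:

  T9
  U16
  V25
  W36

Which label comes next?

X49

Letter: letters move forward 1 place in the alphabet; T, U, V, W → X.
Second component: perfect squares: 3², 4², 5², …; 9, 16, 25, 36 → 49.
Combining the parts gives X49.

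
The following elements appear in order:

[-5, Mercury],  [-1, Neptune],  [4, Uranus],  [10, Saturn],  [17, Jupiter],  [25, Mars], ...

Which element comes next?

[34, Earth]

First component: differences are 4, 5, 6, … (increasing by 1 each time), so -5, -1, 4, 10, 17, 25 → 34.
Planet goes Mercury, Neptune, Uranus, Saturn, Jupiter, Mars → Earth (runs backward through the planets Mercury→Neptune).
So the next element is [34, Earth].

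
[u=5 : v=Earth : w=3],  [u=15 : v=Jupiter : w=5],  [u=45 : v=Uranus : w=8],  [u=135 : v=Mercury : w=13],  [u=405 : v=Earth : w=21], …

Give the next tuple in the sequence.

U: ×3 each step; 5, 15, 45, 135, 405 → 1215.
V: repeats Earth → Jupiter → Uranus → Mercury, so Earth, Jupiter, Uranus, Mercury, Earth → Jupiter.
W goes 3, 5, 8, 13, 21 → 34 (each term is the sum of the two before it).
Combining the parts gives [u=1215 : v=Jupiter : w=34].

[u=1215 : v=Jupiter : w=34]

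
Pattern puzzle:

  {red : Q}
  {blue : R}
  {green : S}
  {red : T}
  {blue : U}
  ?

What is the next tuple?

Colour: repeats red → blue → green; red, blue, green, red, blue → green.
Letter: letters move forward 1 place in the alphabet, so Q, R, S, T, U → V.
So the next tuple is {green : V}.

{green : V}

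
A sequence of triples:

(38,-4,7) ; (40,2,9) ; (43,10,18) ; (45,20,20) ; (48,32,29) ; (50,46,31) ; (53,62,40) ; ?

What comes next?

First entry goes 38, 40, 43, 45, 48, 50, 53 → 55 (alternating steps +2, +3, +2, +3, …).
Second entry — differences are 6, 8, 10, … (increasing by 2 each time): -4, 2, 10, 20, 32, 46, 62 → 80.
Third entry: alternating steps +2, +9, +2, +9, …, so 7, 9, 18, 20, 29, 31, 40 → 42.
So the next triple is (55,80,42).

(55,80,42)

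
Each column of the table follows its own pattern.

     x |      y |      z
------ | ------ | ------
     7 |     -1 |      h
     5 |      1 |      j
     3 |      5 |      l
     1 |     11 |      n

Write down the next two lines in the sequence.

-1  19  p; -3  29  r

For the column x, −2 each step: 7, 5, 3, 1 → -1 → -3.
Column y goes -1, 1, 5, 11 → 19 → 29 (differences are 2, 4, 6, … (increasing by 2 each time)).
For the column z, letters move forward 2 places in the alphabet: h, j, l, n → p → r.
Putting the parts together: -1  19  p and then -3  29  r.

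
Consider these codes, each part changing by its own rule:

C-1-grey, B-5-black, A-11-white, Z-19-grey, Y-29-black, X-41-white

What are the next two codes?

Letter goes C, B, A, Z, Y, X → W → V (letters move back 1 place in the alphabet, wrapping A→Z).
Second component: 1, 5, 11, 19, 29, 41 → 55 → 71 (differences are 4, 6, 8, … (increasing by 2 each time)).
For the shade, repeats grey → black → white: grey, black, white, grey, black, white → grey → black.
So the next two codes are W-55-grey and V-71-black.

W-55-grey, V-71-black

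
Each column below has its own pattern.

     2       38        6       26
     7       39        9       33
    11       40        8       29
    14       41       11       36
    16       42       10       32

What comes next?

17  43  13  39

First component: 2, 7, 11, 14, 16 → 17 (differences are 5, 4, 3, … (decreasing by 1 each time)).
Second component: +1 each step; 38, 39, 40, 41, 42 → 43.
Third component goes 6, 9, 8, 11, 10 → 13 (alternating steps +3, −1, +3, −1, …).
Fourth component goes 26, 33, 29, 36, 32 → 39 (alternating steps +7, −4, +7, −4, …).
Putting it together: 17  43  13  39.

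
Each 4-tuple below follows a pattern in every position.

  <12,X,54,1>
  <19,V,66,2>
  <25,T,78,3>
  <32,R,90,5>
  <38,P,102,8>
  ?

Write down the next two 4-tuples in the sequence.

First coordinate — alternating steps +7, +6, +7, +6, …: 12, 19, 25, 32, 38 → 45 → 51.
Letter: letters move back 2 places in the alphabet, so X, V, T, R, P → N → L.
Third coordinate: 54, 66, 78, 90, 102 → 114 → 126 (+12 each step).
Fourth coordinate goes 1, 2, 3, 5, 8 → 13 → 21 (each term is the sum of the two before it).
So the next two 4-tuples are <45,N,114,13> and <51,L,126,21>.

<45,N,114,13>, <51,L,126,21>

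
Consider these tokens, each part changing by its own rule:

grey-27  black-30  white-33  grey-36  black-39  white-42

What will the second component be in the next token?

Second component — +3 each step: 27, 30, 33, 36, 39, 42 → 45.

45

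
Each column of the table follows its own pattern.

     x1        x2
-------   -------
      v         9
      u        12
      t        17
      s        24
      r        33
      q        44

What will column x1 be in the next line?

p

Column x1 — letters move back 1 place in the alphabet: v, u, t, s, r, q → p.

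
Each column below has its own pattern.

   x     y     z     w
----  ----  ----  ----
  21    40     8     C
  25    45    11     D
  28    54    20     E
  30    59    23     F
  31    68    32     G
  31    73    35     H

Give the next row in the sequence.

For the column x, differences are 4, 3, 2, … (decreasing by 1 each time): 21, 25, 28, 30, 31, 31 → 30.
For the column y, alternating steps +5, +9, +5, +9, …: 40, 45, 54, 59, 68, 73 → 82.
Column z — alternating steps +3, +9, +3, +9, …: 8, 11, 20, 23, 32, 35 → 44.
Column w: C, D, E, F, G, H → I (letters move forward 1 place in the alphabet).
So the next row is 30  82  44  I.

30  82  44  I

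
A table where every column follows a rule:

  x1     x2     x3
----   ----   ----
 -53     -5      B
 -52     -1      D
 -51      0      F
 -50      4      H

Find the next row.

-49  5  J

Column x1: -53, -52, -51, -50 → -49 (+1 each step).
For the column x2, alternating steps +4, +1, +4, +1, …: -5, -1, 0, 4 → 5.
Column x3: B, D, F, H → J (letters move forward 2 places in the alphabet).
Putting it together: -49  5  J.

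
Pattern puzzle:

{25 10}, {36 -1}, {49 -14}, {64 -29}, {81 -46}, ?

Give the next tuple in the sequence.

First value goes 25, 36, 49, 64, 81 → 100 (perfect squares: 5², 6², 7², …).
Second value — together with the first value always sums to 35: 10, -1, -14, -29, -46 → -65.
So the next tuple is {100 -65}.

{100 -65}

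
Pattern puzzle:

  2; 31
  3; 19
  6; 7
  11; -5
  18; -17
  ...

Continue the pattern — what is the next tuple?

First component: differences are 1, 3, 5, … (increasing by 2 each time); 2, 3, 6, 11, 18 → 27.
Second component: −12 each step, so 31, 19, 7, -5, -17 → -29.
So the next tuple is 27; -29.

27; -29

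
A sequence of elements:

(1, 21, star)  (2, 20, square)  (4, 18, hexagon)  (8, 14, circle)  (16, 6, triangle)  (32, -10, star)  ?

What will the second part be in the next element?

-42

First part: ×2 each step; 1, 2, 4, 8, 16, 32 → 64.
Second part goes 21, 20, 18, 14, 6, -10 → -42 (together with the first part always sums to 22).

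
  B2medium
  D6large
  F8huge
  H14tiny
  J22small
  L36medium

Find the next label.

Letter: B, D, F, H, J, L → N (letters move forward 2 places in the alphabet).
Second component goes 2, 6, 8, 14, 22, 36 → 58 (each term is the sum of the two before it).
Size: repeats medium → large → huge → tiny → small; medium, large, huge, tiny, small, medium → large.
Combining the parts gives N58large.

N58large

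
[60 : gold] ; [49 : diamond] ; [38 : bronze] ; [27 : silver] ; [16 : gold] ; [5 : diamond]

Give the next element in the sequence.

[-6 : bronze]

For the first part, −11 each step: 60, 49, 38, 27, 16, 5 → -6.
Rank: repeats gold → diamond → bronze → silver; gold, diamond, bronze, silver, gold, diamond → bronze.
Combining the parts gives [-6 : bronze].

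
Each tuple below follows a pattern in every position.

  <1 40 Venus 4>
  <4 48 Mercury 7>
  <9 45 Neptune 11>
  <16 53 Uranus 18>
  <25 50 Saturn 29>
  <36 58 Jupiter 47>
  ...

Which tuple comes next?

First entry goes 1, 4, 9, 16, 25, 36 → 49 (perfect squares: 1², 2², 3², …).
Second entry: alternating steps +8, −3, +8, −3, …; 40, 48, 45, 53, 50, 58 → 55.
Planet — runs backward through the planets Mercury→Neptune: Venus, Mercury, Neptune, Uranus, Saturn, Jupiter → Mars.
Fourth entry goes 4, 7, 11, 18, 29, 47 → 76 (each term is the sum of the two before it).
Combining the parts gives <49 55 Mars 76>.

<49 55 Mars 76>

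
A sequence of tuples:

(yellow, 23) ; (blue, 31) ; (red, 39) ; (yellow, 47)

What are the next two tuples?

(blue, 55), (red, 63)

Colour: repeats yellow → blue → red; yellow, blue, red, yellow → blue → red.
Second component: +8 each step; 23, 31, 39, 47 → 55 → 63.
Putting the parts together: (blue, 55) and then (red, 63).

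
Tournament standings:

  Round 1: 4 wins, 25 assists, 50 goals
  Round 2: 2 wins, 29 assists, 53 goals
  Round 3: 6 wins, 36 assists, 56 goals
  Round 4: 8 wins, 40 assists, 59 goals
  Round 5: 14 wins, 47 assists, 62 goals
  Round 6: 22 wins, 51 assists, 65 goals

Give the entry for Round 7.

Wins: 4, 2, 6, 8, 14, 22 → 36 (each term is the sum of the two before it).
Assists goes 25, 29, 36, 40, 47, 51 → 58 (alternating steps +4, +7, +4, +7, …).
Goals: 50, 53, 56, 59, 62, 65 → 68 (+3 each step).
Putting it together: 36 wins, 58 assists, 68 goals.

36 wins, 58 assists, 68 goals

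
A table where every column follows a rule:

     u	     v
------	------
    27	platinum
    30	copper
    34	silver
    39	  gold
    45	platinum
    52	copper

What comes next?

Column u: differences are 3, 4, 5, … (increasing by 1 each time); 27, 30, 34, 39, 45, 52 → 60.
For the column v, repeats platinum → copper → silver → gold: platinum, copper, silver, gold, platinum, copper → silver.
Putting it together: 60  silver.

60  silver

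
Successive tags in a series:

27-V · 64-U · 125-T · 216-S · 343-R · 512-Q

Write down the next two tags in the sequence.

729-P, 1000-O

First component: perfect cubes: 3³, 4³, 5³, …, so 27, 64, 125, 216, 343, 512 → 729 → 1000.
Letter: V, U, T, S, R, Q → P → O (letters move back 1 place in the alphabet).
So the next two tags are 729-P and 1000-O.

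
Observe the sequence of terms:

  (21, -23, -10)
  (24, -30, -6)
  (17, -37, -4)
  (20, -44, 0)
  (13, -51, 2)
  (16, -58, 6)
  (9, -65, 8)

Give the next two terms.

(12, -72, 12), (5, -79, 14)

First slot goes 21, 24, 17, 20, 13, 16, 9 → 12 → 5 (alternating steps +3, −7, +3, −7, …).
Second slot — −7 each step: -23, -30, -37, -44, -51, -58, -65 → -72 → -79.
Third slot: alternating steps +4, +2, +4, +2, …, so -10, -6, -4, 0, 2, 6, 8 → 12 → 14.
Putting the parts together: (12, -72, 12) and then (5, -79, 14).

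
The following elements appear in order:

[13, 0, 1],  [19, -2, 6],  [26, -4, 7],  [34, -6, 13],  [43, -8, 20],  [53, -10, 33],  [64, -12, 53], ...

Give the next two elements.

First component: 13, 19, 26, 34, 43, 53, 64 → 76 → 89 (differences are 6, 7, 8, … (increasing by 1 each time)).
Second component: −2 each step, so 0, -2, -4, -6, -8, -10, -12 → -14 → -16.
Third component goes 1, 6, 7, 13, 20, 33, 53 → 86 → 139 (each term is the sum of the two before it).
Putting the parts together: [76, -14, 86] and then [89, -16, 139].

[76, -14, 86], [89, -16, 139]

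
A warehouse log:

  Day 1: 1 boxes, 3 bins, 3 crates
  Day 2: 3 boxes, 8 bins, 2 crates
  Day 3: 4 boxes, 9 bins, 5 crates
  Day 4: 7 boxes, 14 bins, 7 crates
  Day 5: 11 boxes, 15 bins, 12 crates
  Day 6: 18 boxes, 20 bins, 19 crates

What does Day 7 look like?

29 boxes, 21 bins, 31 crates

Boxes: each term is the sum of the two before it, so 1, 3, 4, 7, 11, 18 → 29.
Bins: 3, 8, 9, 14, 15, 20 → 21 (alternating steps +5, +1, +5, +1, …).
Crates: 3, 2, 5, 7, 12, 19 → 31 (each term is the sum of the two before it).
So the next record is 29 boxes, 21 bins, 31 crates.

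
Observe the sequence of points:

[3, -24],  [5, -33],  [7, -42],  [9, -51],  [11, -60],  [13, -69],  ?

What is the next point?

[15, -78]

First part — +2 each step: 3, 5, 7, 9, 11, 13 → 15.
Second part goes -24, -33, -42, -51, -60, -69 → -78 (−9 each step).
Putting it together: [15, -78].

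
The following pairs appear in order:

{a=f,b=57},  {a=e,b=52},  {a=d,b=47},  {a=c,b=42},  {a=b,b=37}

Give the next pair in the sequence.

A: letters move back 1 place in the alphabet; f, e, d, c, b → a.
B: −5 each step; 57, 52, 47, 42, 37 → 32.
So the next pair is {a=a,b=32}.

{a=a,b=32}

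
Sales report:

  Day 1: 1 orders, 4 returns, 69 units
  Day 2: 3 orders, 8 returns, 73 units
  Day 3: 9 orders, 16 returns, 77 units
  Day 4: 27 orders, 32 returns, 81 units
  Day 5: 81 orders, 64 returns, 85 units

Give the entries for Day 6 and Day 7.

Orders — ×3 each step: 1, 3, 9, 27, 81 → 243 → 729.
Returns: ×2 each step, so 4, 8, 16, 32, 64 → 128 → 256.
For the units, +4 each step: 69, 73, 77, 81, 85 → 89 → 93.
Putting the parts together: 243 orders, 128 returns, 89 units and then 729 orders, 256 returns, 93 units.

243 orders, 128 returns, 89 units; 729 orders, 256 returns, 93 units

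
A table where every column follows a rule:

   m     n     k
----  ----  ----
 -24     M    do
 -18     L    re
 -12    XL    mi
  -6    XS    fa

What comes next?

Column m: +6 each step; -24, -18, -12, -6 → 0.
Column n goes M, L, XL, XS → S (runs through clothing sizes XS→XL).
Column k — runs through the solfège scale do→ti: do, re, mi, fa → sol.
Putting it together: 0  S  sol.

0  S  sol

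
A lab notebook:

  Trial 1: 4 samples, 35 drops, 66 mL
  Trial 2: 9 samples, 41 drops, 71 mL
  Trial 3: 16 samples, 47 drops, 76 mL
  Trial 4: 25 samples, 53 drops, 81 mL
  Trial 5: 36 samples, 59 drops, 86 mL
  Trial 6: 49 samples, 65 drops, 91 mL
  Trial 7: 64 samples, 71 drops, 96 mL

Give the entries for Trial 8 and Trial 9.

81 samples, 77 drops, 101 mL; 100 samples, 83 drops, 106 mL

Samples — perfect squares: 2², 3², 4², …: 4, 9, 16, 25, 36, 49, 64 → 81 → 100.
Drops: +6 each step; 35, 41, 47, 53, 59, 65, 71 → 77 → 83.
ML: +5 each step; 66, 71, 76, 81, 86, 91, 96 → 101 → 106.
Putting the parts together: 81 samples, 77 drops, 101 mL and then 100 samples, 83 drops, 106 mL.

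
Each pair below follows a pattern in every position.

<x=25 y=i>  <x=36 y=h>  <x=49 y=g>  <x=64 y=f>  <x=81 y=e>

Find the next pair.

For the x, perfect squares: 5², 6², 7², …: 25, 36, 49, 64, 81 → 100.
For the y, letters move back 1 place in the alphabet: i, h, g, f, e → d.
So the next pair is <x=100 y=d>.

<x=100 y=d>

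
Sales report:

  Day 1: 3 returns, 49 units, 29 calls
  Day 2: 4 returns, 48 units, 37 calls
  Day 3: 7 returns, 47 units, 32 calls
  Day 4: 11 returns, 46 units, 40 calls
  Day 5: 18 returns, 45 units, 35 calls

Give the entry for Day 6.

29 returns, 44 units, 43 calls

For the returns, each term is the sum of the two before it: 3, 4, 7, 11, 18 → 29.
Units — −1 each step: 49, 48, 47, 46, 45 → 44.
Calls — alternating steps +8, −5, +8, −5, …: 29, 37, 32, 40, 35 → 43.
Putting it together: 29 returns, 44 units, 43 calls.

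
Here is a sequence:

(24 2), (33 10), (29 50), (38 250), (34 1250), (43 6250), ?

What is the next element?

First part: alternating steps +9, −4, +9, −4, …; 24, 33, 29, 38, 34, 43 → 39.
Second part: ×5 each step; 2, 10, 50, 250, 1250, 6250 → 31250.
Combining the parts gives (39 31250).

(39 31250)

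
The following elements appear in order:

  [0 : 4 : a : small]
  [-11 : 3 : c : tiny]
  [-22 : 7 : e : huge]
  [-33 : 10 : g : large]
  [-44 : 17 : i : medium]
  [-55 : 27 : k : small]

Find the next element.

[-66 : 44 : m : tiny]

First component — −11 each step: 0, -11, -22, -33, -44, -55 → -66.
Second component — each term is the sum of the two before it: 4, 3, 7, 10, 17, 27 → 44.
For the letter, letters move forward 2 places in the alphabet: a, c, e, g, i, k → m.
For the size, repeats small → tiny → huge → large → medium: small, tiny, huge, large, medium, small → tiny.
Combining the parts gives [-66 : 44 : m : tiny].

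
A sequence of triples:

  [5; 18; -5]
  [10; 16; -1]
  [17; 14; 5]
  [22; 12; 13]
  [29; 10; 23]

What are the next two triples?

First coordinate goes 5, 10, 17, 22, 29 → 34 → 41 (alternating steps +5, +7, +5, +7, …).
Second coordinate goes 18, 16, 14, 12, 10 → 8 → 6 (−2 each step).
Third coordinate goes -5, -1, 5, 13, 23 → 35 → 49 (differences are 4, 6, 8, … (increasing by 2 each time)).
So the next two triples are [34; 8; 35] and [41; 6; 49].

[34; 8; 35], [41; 6; 49]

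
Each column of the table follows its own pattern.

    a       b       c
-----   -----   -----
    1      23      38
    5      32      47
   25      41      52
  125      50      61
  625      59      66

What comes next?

Column a goes 1, 5, 25, 125, 625 → 3125 (×5 each step).
For the column b, +9 each step: 23, 32, 41, 50, 59 → 68.
Column c goes 38, 47, 52, 61, 66 → 75 (alternating steps +9, +5, +9, +5, …).
So the next row is 3125  68  75.

3125  68  75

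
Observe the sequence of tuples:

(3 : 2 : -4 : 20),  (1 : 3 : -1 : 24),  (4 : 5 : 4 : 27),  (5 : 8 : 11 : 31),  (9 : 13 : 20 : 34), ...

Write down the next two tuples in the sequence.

For the first entry, each term is the sum of the two before it: 3, 1, 4, 5, 9 → 14 → 23.
For the second entry, each term is the sum of the two before it: 2, 3, 5, 8, 13 → 21 → 34.
Third entry: differences are 3, 5, 7, … (increasing by 2 each time), so -4, -1, 4, 11, 20 → 31 → 44.
Fourth entry: 20, 24, 27, 31, 34 → 38 → 41 (alternating steps +4, +3, +4, +3, …).
Putting the parts together: (14 : 21 : 31 : 38) and then (23 : 34 : 44 : 41).

(14 : 21 : 31 : 38), (23 : 34 : 44 : 41)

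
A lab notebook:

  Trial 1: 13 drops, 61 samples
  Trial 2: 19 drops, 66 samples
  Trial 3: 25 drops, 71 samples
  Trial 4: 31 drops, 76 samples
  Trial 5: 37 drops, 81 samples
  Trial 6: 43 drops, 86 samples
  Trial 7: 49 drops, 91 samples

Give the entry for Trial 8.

Drops: +6 each step, so 13, 19, 25, 31, 37, 43, 49 → 55.
Samples goes 61, 66, 71, 76, 81, 86, 91 → 96 (+5 each step).
Combining the parts gives 55 drops, 96 samples.

55 drops, 96 samples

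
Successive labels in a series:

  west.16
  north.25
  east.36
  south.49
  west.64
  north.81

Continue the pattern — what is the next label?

Direction: repeats west → north → east → south, so west, north, east, south, west, north → east.
Second component: perfect squares: 4², 5², 6², …, so 16, 25, 36, 49, 64, 81 → 100.
Combining the parts gives east.100.

east.100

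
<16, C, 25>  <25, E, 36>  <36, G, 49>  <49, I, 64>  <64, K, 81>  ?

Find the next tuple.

<81, M, 100>

First part: 16, 25, 36, 49, 64 → 81 (perfect squares: 4², 5², 6², …).
Letter: letters move forward 2 places in the alphabet, so C, E, G, I, K → M.
Third part: perfect squares: 5², 6², 7², …, so 25, 36, 49, 64, 81 → 100.
So the next tuple is <81, M, 100>.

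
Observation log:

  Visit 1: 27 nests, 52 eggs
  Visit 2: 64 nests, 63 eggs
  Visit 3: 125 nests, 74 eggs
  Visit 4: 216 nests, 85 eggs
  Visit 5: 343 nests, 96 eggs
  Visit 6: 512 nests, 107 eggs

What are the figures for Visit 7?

Nests — perfect cubes: 3³, 4³, 5³, …: 27, 64, 125, 216, 343, 512 → 729.
Eggs goes 52, 63, 74, 85, 96, 107 → 118 (+11 each step).
Putting it together: 729 nests, 118 eggs.

729 nests, 118 eggs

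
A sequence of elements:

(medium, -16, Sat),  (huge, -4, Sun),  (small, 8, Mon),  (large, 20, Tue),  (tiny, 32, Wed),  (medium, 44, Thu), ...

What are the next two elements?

(huge, 56, Fri), (small, 68, Sat)

For the size, repeats medium → huge → small → large → tiny: medium, huge, small, large, tiny, medium → huge → small.
Second slot — +12 each step: -16, -4, 8, 20, 32, 44 → 56 → 68.
For the day, runs through the weekdays Mon→Sun: Sat, Sun, Mon, Tue, Wed, Thu → Fri → Sat.
Putting the parts together: (huge, 56, Fri) and then (small, 68, Sat).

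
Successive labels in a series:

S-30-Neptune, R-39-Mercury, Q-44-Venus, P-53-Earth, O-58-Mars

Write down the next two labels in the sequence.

Letter: S, R, Q, P, O → N → M (letters move back 1 place in the alphabet).
Second component: 30, 39, 44, 53, 58 → 67 → 72 (alternating steps +9, +5, +9, +5, …).
Planet: runs through the planets Mercury→Neptune; Neptune, Mercury, Venus, Earth, Mars → Jupiter → Saturn.
So the next two labels are N-67-Jupiter and M-72-Saturn.

N-67-Jupiter, M-72-Saturn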